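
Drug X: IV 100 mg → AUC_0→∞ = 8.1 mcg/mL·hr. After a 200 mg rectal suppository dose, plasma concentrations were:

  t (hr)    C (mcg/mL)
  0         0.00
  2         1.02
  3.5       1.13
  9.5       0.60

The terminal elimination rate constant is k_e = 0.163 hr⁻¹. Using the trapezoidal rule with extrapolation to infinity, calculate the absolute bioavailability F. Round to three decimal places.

Trapezoidal AUC_0→9.5 (rectal suppository):
  [0→2]: (0.00+1.02)/2 × 2 = 1.02
  [2→3.5]: (1.02+1.13)/2 × 1.5 = 1.6125
  [3.5→9.5]: (1.13+0.60)/2 × 6 = 5.19
  Sum = 7.8225 mcg/mL·hr
Tail: C_last/k_e = 0.60/0.163 = 3.681
AUC_0→∞ (rectal suppository) = 7.8225 + 3.681 = 11.5035 mcg/mL·hr
F = (AUC_ev/D_ev)/(AUC_iv/D_iv) = (11.5035/200)/(8.1/100) = 0.0575175/0.081 = 0.7101

F = 0.710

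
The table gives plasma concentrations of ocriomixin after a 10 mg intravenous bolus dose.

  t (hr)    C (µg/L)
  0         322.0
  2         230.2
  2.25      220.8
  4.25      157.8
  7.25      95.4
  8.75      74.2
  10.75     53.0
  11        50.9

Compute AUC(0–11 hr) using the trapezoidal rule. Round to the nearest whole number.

Trapezoidal AUC_0→11:
  [0→2]: (322.0+230.2)/2 × 2 = 552.2
  [2→2.25]: (230.2+220.8)/2 × 0.25 = 56.375
  [2.25→4.25]: (220.8+157.8)/2 × 2 = 378.6
  [4.25→7.25]: (157.8+95.4)/2 × 3 = 379.8
  [7.25→8.75]: (95.4+74.2)/2 × 1.5 = 127.2
  [8.75→10.75]: (74.2+53.0)/2 × 2 = 127.2
  [10.75→11]: (53.0+50.9)/2 × 0.25 = 12.9875
  Sum = 1634.3625 µg/L·hr

AUC = 1634 µg/L·hr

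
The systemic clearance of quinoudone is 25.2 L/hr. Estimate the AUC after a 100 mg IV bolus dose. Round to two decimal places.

AUC = 3.97 mg/L·hr

AUC_0→∞ = Dose_iv / CL
        = 100 / 25.2 = 3.96825 mg/L·hr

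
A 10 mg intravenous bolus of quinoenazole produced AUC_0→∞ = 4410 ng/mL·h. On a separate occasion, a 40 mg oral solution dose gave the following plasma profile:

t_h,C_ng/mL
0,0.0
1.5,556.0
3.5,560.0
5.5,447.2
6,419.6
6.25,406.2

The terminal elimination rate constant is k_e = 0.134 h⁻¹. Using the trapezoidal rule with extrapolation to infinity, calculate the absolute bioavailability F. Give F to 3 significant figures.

Trapezoidal AUC_0→6.25 (oral solution):
  [0→1.5]: (0.0+556.0)/2 × 1.5 = 417.0
  [1.5→3.5]: (556.0+560.0)/2 × 2 = 1116.0
  [3.5→5.5]: (560.0+447.2)/2 × 2 = 1007.2
  [5.5→6]: (447.2+419.6)/2 × 0.5 = 216.7
  [6→6.25]: (419.6+406.2)/2 × 0.25 = 103.225
  Sum = 2860.125 ng/mL·h
Tail: C_last/k_e = 406.2/0.134 = 3031.343
AUC_0→∞ (oral solution) = 2860.125 + 3031.343 = 5891.468 ng/mL·h
F = (AUC_ev/D_ev)/(AUC_iv/D_iv) = (5891.468/40)/(4410/10) = 147.2867/441 = 0.3340

F = 0.334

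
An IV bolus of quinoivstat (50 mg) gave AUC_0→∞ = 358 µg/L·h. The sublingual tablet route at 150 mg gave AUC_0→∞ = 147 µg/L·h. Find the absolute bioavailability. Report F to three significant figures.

F = (AUC_ev / D_ev) / (AUC_iv / D_iv)
  = (147/150) / (358/50)
  = 0.98 / 7.16 = 0.1369

F = 0.137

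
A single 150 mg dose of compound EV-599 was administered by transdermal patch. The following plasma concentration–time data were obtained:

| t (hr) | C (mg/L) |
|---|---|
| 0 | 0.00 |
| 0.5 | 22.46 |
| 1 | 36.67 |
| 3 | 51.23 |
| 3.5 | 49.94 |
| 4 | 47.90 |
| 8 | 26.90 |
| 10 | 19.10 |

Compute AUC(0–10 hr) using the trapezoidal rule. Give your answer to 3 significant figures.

Trapezoidal AUC_0→10:
  [0→0.5]: (0.00+22.46)/2 × 0.5 = 5.615
  [0.5→1]: (22.46+36.67)/2 × 0.5 = 14.7825
  [1→3]: (36.67+51.23)/2 × 2 = 87.9
  [3→3.5]: (51.23+49.94)/2 × 0.5 = 25.2925
  [3.5→4]: (49.94+47.90)/2 × 0.5 = 24.46
  [4→8]: (47.90+26.90)/2 × 4 = 149.6
  [8→10]: (26.90+19.10)/2 × 2 = 46.0
  Sum = 353.65 mg/L·hr

AUC = 354 mg/L·hr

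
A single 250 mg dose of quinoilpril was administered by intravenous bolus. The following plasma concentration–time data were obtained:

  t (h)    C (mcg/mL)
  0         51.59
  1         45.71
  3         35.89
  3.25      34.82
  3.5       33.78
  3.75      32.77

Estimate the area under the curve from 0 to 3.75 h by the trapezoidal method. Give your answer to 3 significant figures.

AUC = 156 mcg/mL·h

Trapezoidal AUC_0→3.75:
  [0→1]: (51.59+45.71)/2 × 1 = 48.65
  [1→3]: (45.71+35.89)/2 × 2 = 81.6
  [3→3.25]: (35.89+34.82)/2 × 0.25 = 8.83875
  [3.25→3.5]: (34.82+33.78)/2 × 0.25 = 8.575
  [3.5→3.75]: (33.78+32.77)/2 × 0.25 = 8.31875
  Sum = 155.9825 mcg/mL·h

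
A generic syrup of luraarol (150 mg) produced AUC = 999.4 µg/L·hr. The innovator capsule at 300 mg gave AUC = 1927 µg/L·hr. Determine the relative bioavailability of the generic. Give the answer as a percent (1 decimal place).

F_rel = 103.7%

F_rel = (AUC_test/D_test) / (AUC_ref/D_ref)
      = (999.4/150) / (1927/300)
      = 6.66267 / 6.42333 = 1.0373 = 103.73%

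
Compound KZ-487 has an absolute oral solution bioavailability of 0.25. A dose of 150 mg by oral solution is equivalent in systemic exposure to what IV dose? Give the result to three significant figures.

Systemic exposure from an extravascular dose = F × D_ev, so the equivalent IV dose is F × D_ev.
D_iv = F × D_ev = 0.25 × 150 = 37.5 mg

D_iv = 37.5 mg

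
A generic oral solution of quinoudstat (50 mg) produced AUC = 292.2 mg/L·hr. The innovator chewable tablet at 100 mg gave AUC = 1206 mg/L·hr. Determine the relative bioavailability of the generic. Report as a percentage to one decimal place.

F_rel = 48.5%

F_rel = (AUC_test/D_test) / (AUC_ref/D_ref)
      = (292.2/50) / (1206/100)
      = 5.844 / 12.06 = 0.4846 = 48.46%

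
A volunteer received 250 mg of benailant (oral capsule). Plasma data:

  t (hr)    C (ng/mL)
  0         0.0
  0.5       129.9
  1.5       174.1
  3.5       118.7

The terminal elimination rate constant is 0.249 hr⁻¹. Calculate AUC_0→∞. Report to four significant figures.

AUC = 954.0 ng/mL·hr

Trapezoidal AUC_0→3.5:
  [0→0.5]: (0.0+129.9)/2 × 0.5 = 32.475
  [0.5→1.5]: (129.9+174.1)/2 × 1 = 152.0
  [1.5→3.5]: (174.1+118.7)/2 × 2 = 292.8
  Sum = 477.275 ng/mL·hr
Extrapolated tail: C_last / k_e = 118.7 / 0.249 = 476.707
AUC_0→∞ = 477.275 + 476.707 = 953.982 ng/mL·hr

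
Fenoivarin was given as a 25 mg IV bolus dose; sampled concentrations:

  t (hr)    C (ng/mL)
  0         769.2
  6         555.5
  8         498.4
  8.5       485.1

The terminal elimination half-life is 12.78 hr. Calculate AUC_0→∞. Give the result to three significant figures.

Trapezoidal AUC_0→8.5:
  [0→6]: (769.2+555.5)/2 × 6 = 3974.1
  [6→8]: (555.5+498.4)/2 × 2 = 1053.9
  [8→8.5]: (498.4+485.1)/2 × 0.5 = 245.875
  Sum = 5273.875 ng/mL·hr
k_e = ln2 / t½ = 0.693147 / 12.78 = 0.0542 hr^-1
Extrapolated tail: C_last / k_e = 485.1 / 0.0542 = 8950.185
AUC_0→∞ = 5273.875 + 8950.185 = 14224.06 ng/mL·hr

AUC = 14200 ng/mL·hr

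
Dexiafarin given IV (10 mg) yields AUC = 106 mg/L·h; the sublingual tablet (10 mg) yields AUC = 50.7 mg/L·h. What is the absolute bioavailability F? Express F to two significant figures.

F = (AUC_ev / D_ev) / (AUC_iv / D_iv)
  = (50.7/10) / (106/10)
  = 5.07 / 10.6 = 0.4783

F = 0.48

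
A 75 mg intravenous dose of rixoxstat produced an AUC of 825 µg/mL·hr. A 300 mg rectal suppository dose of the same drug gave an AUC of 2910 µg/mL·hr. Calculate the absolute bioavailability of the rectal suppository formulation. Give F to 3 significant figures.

F = (AUC_ev / D_ev) / (AUC_iv / D_iv)
  = (2910/300) / (825/75)
  = 9.7 / 11 = 0.8818

F = 0.882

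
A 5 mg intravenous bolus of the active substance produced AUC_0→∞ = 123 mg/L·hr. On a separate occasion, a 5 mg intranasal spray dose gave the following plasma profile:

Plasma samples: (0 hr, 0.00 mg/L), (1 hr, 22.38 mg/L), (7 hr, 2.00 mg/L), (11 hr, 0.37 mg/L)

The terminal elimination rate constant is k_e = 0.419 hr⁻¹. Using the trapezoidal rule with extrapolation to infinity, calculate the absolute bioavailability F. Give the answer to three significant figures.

F = 0.731

Trapezoidal AUC_0→11 (intranasal spray):
  [0→1]: (0.00+22.38)/2 × 1 = 11.19
  [1→7]: (22.38+2.00)/2 × 6 = 73.14
  [7→11]: (2.00+0.37)/2 × 4 = 4.74
  Sum = 89.07 mg/L·hr
Tail: C_last/k_e = 0.37/0.419 = 0.883
AUC_0→∞ (intranasal spray) = 89.07 + 0.883 = 89.953 mg/L·hr
F = (AUC_ev/D_ev)/(AUC_iv/D_iv) = (89.953/5)/(123/5) = 17.9906/24.6 = 0.7313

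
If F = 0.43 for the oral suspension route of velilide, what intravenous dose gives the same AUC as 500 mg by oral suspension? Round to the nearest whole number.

D_iv = 215 mg

Systemic exposure from an extravascular dose = F × D_ev, so the equivalent IV dose is F × D_ev.
D_iv = F × D_ev = 0.43 × 500 = 215 mg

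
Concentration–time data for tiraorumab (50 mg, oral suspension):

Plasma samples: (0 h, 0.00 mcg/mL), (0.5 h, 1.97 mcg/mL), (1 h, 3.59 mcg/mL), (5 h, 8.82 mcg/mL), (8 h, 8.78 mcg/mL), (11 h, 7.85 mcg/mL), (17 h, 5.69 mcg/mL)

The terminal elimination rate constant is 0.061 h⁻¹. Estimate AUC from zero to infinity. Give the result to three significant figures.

Trapezoidal AUC_0→17:
  [0→0.5]: (0.00+1.97)/2 × 0.5 = 0.4925
  [0.5→1]: (1.97+3.59)/2 × 0.5 = 1.39
  [1→5]: (3.59+8.82)/2 × 4 = 24.82
  [5→8]: (8.82+8.78)/2 × 3 = 26.4
  [8→11]: (8.78+7.85)/2 × 3 = 24.945
  [11→17]: (7.85+5.69)/2 × 6 = 40.62
  Sum = 118.6675 mcg/mL·h
Extrapolated tail: C_last / k_e = 5.69 / 0.061 = 93.279
AUC_0→∞ = 118.6675 + 93.279 = 211.9465 mcg/mL·h

AUC = 212 mcg/mL·h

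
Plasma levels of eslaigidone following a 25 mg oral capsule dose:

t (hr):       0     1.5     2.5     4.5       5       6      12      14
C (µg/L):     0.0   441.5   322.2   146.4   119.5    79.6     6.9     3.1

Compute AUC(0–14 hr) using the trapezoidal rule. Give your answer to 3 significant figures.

Trapezoidal AUC_0→14:
  [0→1.5]: (0.0+441.5)/2 × 1.5 = 331.125
  [1.5→2.5]: (441.5+322.2)/2 × 1 = 381.85
  [2.5→4.5]: (322.2+146.4)/2 × 2 = 468.6
  [4.5→5]: (146.4+119.5)/2 × 0.5 = 66.475
  [5→6]: (119.5+79.6)/2 × 1 = 99.55
  [6→12]: (79.6+6.9)/2 × 6 = 259.5
  [12→14]: (6.9+3.1)/2 × 2 = 10.0
  Sum = 1617.1 µg/L·hr

AUC = 1620 µg/L·hr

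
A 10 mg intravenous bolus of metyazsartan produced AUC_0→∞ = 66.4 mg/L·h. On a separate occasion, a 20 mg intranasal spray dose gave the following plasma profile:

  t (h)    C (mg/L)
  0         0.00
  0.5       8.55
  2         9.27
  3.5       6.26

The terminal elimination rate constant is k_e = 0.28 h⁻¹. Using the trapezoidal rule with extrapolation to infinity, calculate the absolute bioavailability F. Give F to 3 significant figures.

F = 0.373

Trapezoidal AUC_0→3.5 (intranasal spray):
  [0→0.5]: (0.00+8.55)/2 × 0.5 = 2.1375
  [0.5→2]: (8.55+9.27)/2 × 1.5 = 13.365
  [2→3.5]: (9.27+6.26)/2 × 1.5 = 11.6475
  Sum = 27.15 mg/L·h
Tail: C_last/k_e = 6.26/0.28 = 22.357
AUC_0→∞ (intranasal spray) = 27.15 + 22.357 = 49.507 mg/L·h
F = (AUC_ev/D_ev)/(AUC_iv/D_iv) = (49.507/20)/(66.4/10) = 2.47535/6.64 = 0.3728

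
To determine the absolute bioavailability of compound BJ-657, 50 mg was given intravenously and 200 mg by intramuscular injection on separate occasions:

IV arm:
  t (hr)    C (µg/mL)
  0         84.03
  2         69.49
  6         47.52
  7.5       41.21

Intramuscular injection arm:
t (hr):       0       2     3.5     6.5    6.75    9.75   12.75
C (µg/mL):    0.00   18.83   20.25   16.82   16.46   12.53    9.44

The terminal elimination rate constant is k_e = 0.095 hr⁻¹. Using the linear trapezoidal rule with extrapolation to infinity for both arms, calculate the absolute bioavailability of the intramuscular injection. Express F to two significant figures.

F = 0.080

Trapezoidal AUC_0→7.5 (IV):
  [0→2]: (84.03+69.49)/2 × 2 = 153.52
  [2→6]: (69.49+47.52)/2 × 4 = 234.02
  [6→7.5]: (47.52+41.21)/2 × 1.5 = 66.5475
  Sum = 454.0875 µg/mL·hr
IV tail: 41.21/0.095 = 433.789; AUC_iv,0→∞ = 454.0875 + 433.789 = 887.8765 µg/mL·hr
Trapezoidal AUC_0→12.75 (intramuscular injection):
  [0→2]: (0.00+18.83)/2 × 2 = 18.83
  [2→3.5]: (18.83+20.25)/2 × 1.5 = 29.31
  [3.5→6.5]: (20.25+16.82)/2 × 3 = 55.605
  [6.5→6.75]: (16.82+16.46)/2 × 0.25 = 4.16
  [6.75→9.75]: (16.46+12.53)/2 × 3 = 43.485
  [9.75→12.75]: (12.53+9.44)/2 × 3 = 32.955
  Sum = 184.345 µg/mL·hr
intramuscular injection tail: 9.44/0.095 = 99.368; AUC_ev,0→∞ = 184.345 + 99.368 = 283.713 µg/mL·hr
F = (AUC_ev/D_ev)/(AUC_iv/D_iv) = (283.713/200)/(887.8765/50) = 1.418565/17.75753 = 0.0799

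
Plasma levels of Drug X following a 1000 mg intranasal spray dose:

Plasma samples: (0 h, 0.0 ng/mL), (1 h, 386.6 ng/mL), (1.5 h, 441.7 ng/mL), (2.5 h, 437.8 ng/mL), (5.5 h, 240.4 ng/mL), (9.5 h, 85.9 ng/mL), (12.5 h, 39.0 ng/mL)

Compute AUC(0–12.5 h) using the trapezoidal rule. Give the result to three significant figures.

Trapezoidal AUC_0→12.5:
  [0→1]: (0.0+386.6)/2 × 1 = 193.3
  [1→1.5]: (386.6+441.7)/2 × 0.5 = 207.075
  [1.5→2.5]: (441.7+437.8)/2 × 1 = 439.75
  [2.5→5.5]: (437.8+240.4)/2 × 3 = 1017.3
  [5.5→9.5]: (240.4+85.9)/2 × 4 = 652.6
  [9.5→12.5]: (85.9+39.0)/2 × 3 = 187.35
  Sum = 2697.375 ng/mL·h

AUC = 2700 ng/mL·h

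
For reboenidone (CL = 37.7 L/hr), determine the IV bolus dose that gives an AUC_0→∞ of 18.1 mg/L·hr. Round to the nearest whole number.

Dose = 682 mg

Dose_iv = CL × AUC_0→∞
     = 37.7 × 18.1 = 682.37 mg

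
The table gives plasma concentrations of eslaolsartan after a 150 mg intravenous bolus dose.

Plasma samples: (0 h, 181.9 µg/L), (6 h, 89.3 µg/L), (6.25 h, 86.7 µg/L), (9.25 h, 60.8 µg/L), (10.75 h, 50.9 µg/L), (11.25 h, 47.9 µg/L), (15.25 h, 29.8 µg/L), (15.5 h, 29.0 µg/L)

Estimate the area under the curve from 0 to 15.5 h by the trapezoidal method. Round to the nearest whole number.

AUC = 1328 µg/L·h

Trapezoidal AUC_0→15.5:
  [0→6]: (181.9+89.3)/2 × 6 = 813.6
  [6→6.25]: (89.3+86.7)/2 × 0.25 = 22.0
  [6.25→9.25]: (86.7+60.8)/2 × 3 = 221.25
  [9.25→10.75]: (60.8+50.9)/2 × 1.5 = 83.775
  [10.75→11.25]: (50.9+47.9)/2 × 0.5 = 24.7
  [11.25→15.25]: (47.9+29.8)/2 × 4 = 155.4
  [15.25→15.5]: (29.8+29.0)/2 × 0.25 = 7.35
  Sum = 1328.075 µg/L·h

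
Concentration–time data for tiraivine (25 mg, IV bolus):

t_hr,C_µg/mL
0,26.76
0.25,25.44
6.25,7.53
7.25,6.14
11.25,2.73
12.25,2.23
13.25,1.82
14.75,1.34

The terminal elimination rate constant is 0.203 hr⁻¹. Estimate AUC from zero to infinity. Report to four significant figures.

AUC = 143.5 µg/mL·hr

Trapezoidal AUC_0→14.75:
  [0→0.25]: (26.76+25.44)/2 × 0.25 = 6.525
  [0.25→6.25]: (25.44+7.53)/2 × 6 = 98.91
  [6.25→7.25]: (7.53+6.14)/2 × 1 = 6.835
  [7.25→11.25]: (6.14+2.73)/2 × 4 = 17.74
  [11.25→12.25]: (2.73+2.23)/2 × 1 = 2.48
  [12.25→13.25]: (2.23+1.82)/2 × 1 = 2.025
  [13.25→14.75]: (1.82+1.34)/2 × 1.5 = 2.37
  Sum = 136.885 µg/mL·hr
Extrapolated tail: C_last / k_e = 1.34 / 0.203 = 6.601
AUC_0→∞ = 136.885 + 6.601 = 143.486 µg/mL·hr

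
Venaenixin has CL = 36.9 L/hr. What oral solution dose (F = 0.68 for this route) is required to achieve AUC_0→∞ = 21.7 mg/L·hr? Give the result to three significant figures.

Dose = CL × AUC_0→∞ / F
     = 36.9 × 21.7 / 0.68 = 1177.54 mg

Dose = 1180 mg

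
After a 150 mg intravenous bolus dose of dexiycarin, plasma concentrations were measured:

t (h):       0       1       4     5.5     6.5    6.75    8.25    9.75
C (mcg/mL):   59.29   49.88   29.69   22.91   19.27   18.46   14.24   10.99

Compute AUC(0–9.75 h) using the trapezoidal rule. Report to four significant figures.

AUC = 282.6 mcg/mL·h

Trapezoidal AUC_0→9.75:
  [0→1]: (59.29+49.88)/2 × 1 = 54.585
  [1→4]: (49.88+29.69)/2 × 3 = 119.355
  [4→5.5]: (29.69+22.91)/2 × 1.5 = 39.45
  [5.5→6.5]: (22.91+19.27)/2 × 1 = 21.09
  [6.5→6.75]: (19.27+18.46)/2 × 0.25 = 4.71625
  [6.75→8.25]: (18.46+14.24)/2 × 1.5 = 24.525
  [8.25→9.75]: (14.24+10.99)/2 × 1.5 = 18.9225
  Sum = 282.64375 mcg/mL·h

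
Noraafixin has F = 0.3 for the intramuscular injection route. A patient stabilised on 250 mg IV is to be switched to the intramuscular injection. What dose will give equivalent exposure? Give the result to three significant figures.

D_intramuscular = 833 mg

For equal systemic exposure: F × D_ev = D_iv
D_ev = D_iv / F = 250 / 0.3 = 833.333 mg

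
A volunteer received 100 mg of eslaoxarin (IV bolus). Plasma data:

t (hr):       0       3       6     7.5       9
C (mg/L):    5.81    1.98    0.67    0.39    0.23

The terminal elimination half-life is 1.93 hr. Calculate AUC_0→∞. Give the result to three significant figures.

Trapezoidal AUC_0→9:
  [0→3]: (5.81+1.98)/2 × 3 = 11.685
  [3→6]: (1.98+0.67)/2 × 3 = 3.975
  [6→7.5]: (0.67+0.39)/2 × 1.5 = 0.795
  [7.5→9]: (0.39+0.23)/2 × 1.5 = 0.465
  Sum = 16.92 mg/L·hr
k_e = ln2 / t½ = 0.693147 / 1.93 = 0.3591 hr^-1
Extrapolated tail: C_last / k_e = 0.23 / 0.3591 = 0.640
AUC_0→∞ = 16.92 + 0.640 = 17.56 mg/L·hr

AUC = 17.6 mg/L·hr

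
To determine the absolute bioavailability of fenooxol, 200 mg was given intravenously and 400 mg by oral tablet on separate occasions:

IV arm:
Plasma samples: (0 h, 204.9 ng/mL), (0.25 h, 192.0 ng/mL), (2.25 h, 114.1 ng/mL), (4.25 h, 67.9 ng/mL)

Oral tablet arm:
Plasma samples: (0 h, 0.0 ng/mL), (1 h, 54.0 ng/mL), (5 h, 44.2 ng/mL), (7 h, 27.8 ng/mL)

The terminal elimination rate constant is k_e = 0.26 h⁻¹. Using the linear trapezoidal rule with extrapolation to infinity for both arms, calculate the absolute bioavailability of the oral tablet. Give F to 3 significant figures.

F = 0.252

Trapezoidal AUC_0→4.25 (IV):
  [0→0.25]: (204.9+192.0)/2 × 0.25 = 49.6125
  [0.25→2.25]: (192.0+114.1)/2 × 2 = 306.1
  [2.25→4.25]: (114.1+67.9)/2 × 2 = 182.0
  Sum = 537.7125 ng/mL·h
IV tail: 67.9/0.26 = 261.154; AUC_iv,0→∞ = 537.7125 + 261.154 = 798.8665 ng/mL·h
Trapezoidal AUC_0→7 (oral tablet):
  [0→1]: (0.0+54.0)/2 × 1 = 27.0
  [1→5]: (54.0+44.2)/2 × 4 = 196.4
  [5→7]: (44.2+27.8)/2 × 2 = 72.0
  Sum = 295.4 ng/mL·h
oral tablet tail: 27.8/0.26 = 106.923; AUC_ev,0→∞ = 295.4 + 106.923 = 402.323 ng/mL·h
F = (AUC_ev/D_ev)/(AUC_iv/D_iv) = (402.323/400)/(798.8665/200) = 1.0058075/3.9943325 = 0.2518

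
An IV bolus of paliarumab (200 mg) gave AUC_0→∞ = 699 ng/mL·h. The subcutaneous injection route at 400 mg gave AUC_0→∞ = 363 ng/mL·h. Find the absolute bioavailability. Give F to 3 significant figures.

F = 0.260

F = (AUC_ev / D_ev) / (AUC_iv / D_iv)
  = (363/400) / (699/200)
  = 0.9075 / 3.495 = 0.2597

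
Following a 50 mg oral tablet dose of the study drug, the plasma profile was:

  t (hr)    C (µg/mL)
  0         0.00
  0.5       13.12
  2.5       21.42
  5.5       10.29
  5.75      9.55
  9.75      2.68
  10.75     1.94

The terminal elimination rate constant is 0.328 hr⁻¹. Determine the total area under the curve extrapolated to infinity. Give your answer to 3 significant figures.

AUC = 121 µg/mL·hr

Trapezoidal AUC_0→10.75:
  [0→0.5]: (0.00+13.12)/2 × 0.5 = 3.28
  [0.5→2.5]: (13.12+21.42)/2 × 2 = 34.54
  [2.5→5.5]: (21.42+10.29)/2 × 3 = 47.565
  [5.5→5.75]: (10.29+9.55)/2 × 0.25 = 2.48
  [5.75→9.75]: (9.55+2.68)/2 × 4 = 24.46
  [9.75→10.75]: (2.68+1.94)/2 × 1 = 2.31
  Sum = 114.635 µg/mL·hr
Extrapolated tail: C_last / k_e = 1.94 / 0.328 = 5.915
AUC_0→∞ = 114.635 + 5.915 = 120.55 µg/mL·hr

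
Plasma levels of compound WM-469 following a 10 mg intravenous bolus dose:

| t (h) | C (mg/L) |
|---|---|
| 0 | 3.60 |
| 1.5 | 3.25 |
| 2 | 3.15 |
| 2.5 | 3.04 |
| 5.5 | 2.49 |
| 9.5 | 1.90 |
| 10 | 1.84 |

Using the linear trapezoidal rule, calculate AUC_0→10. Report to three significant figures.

AUC = 26.3 mg/L·h

Trapezoidal AUC_0→10:
  [0→1.5]: (3.60+3.25)/2 × 1.5 = 5.1375
  [1.5→2]: (3.25+3.15)/2 × 0.5 = 1.6
  [2→2.5]: (3.15+3.04)/2 × 0.5 = 1.5475
  [2.5→5.5]: (3.04+2.49)/2 × 3 = 8.295
  [5.5→9.5]: (2.49+1.90)/2 × 4 = 8.78
  [9.5→10]: (1.90+1.84)/2 × 0.5 = 0.935
  Sum = 26.295 mg/L·h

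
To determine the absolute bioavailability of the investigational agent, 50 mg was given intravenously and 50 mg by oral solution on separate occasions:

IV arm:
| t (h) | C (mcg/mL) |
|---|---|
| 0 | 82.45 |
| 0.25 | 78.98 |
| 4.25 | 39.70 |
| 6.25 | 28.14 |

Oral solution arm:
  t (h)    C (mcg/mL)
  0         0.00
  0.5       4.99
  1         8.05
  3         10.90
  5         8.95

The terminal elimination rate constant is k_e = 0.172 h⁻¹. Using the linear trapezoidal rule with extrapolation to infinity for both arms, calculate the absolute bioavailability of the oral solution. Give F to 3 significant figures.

F = 0.195

Trapezoidal AUC_0→6.25 (IV):
  [0→0.25]: (82.45+78.98)/2 × 0.25 = 20.17875
  [0.25→4.25]: (78.98+39.70)/2 × 4 = 237.36
  [4.25→6.25]: (39.70+28.14)/2 × 2 = 67.84
  Sum = 325.37875 mcg/mL·h
IV tail: 28.14/0.172 = 163.605; AUC_iv,0→∞ = 325.37875 + 163.605 = 488.98375 mcg/mL·h
Trapezoidal AUC_0→5 (oral solution):
  [0→0.5]: (0.00+4.99)/2 × 0.5 = 1.2475
  [0.5→1]: (4.99+8.05)/2 × 0.5 = 3.26
  [1→3]: (8.05+10.90)/2 × 2 = 18.95
  [3→5]: (10.90+8.95)/2 × 2 = 19.85
  Sum = 43.3075 mcg/mL·h
oral solution tail: 8.95/0.172 = 52.035; AUC_ev,0→∞ = 43.3075 + 52.035 = 95.3425 mcg/mL·h
F = (AUC_ev/D_ev)/(AUC_iv/D_iv) = (95.3425/50)/(488.98375/50) = 1.90685/9.779675 = 0.1950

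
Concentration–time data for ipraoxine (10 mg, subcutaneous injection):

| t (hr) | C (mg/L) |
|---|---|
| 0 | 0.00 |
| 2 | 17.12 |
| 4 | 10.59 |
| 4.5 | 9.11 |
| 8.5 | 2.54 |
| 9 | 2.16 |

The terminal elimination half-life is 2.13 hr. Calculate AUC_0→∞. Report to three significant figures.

AUC = 80.9 mg/L·hr

Trapezoidal AUC_0→9:
  [0→2]: (0.00+17.12)/2 × 2 = 17.12
  [2→4]: (17.12+10.59)/2 × 2 = 27.71
  [4→4.5]: (10.59+9.11)/2 × 0.5 = 4.925
  [4.5→8.5]: (9.11+2.54)/2 × 4 = 23.3
  [8.5→9]: (2.54+2.16)/2 × 0.5 = 1.175
  Sum = 74.23 mg/L·hr
k_e = ln2 / t½ = 0.693147 / 2.13 = 0.3254 hr^-1
Extrapolated tail: C_last / k_e = 2.16 / 0.3254 = 6.638
AUC_0→∞ = 74.23 + 6.638 = 80.868 mg/L·hr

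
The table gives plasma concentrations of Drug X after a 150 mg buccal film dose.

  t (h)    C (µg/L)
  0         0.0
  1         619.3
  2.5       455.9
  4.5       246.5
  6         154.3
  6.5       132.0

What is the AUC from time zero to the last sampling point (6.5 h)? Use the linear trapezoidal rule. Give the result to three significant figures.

Trapezoidal AUC_0→6.5:
  [0→1]: (0.0+619.3)/2 × 1 = 309.65
  [1→2.5]: (619.3+455.9)/2 × 1.5 = 806.4
  [2.5→4.5]: (455.9+246.5)/2 × 2 = 702.4
  [4.5→6]: (246.5+154.3)/2 × 1.5 = 300.6
  [6→6.5]: (154.3+132.0)/2 × 0.5 = 71.575
  Sum = 2190.625 µg/L·h

AUC = 2190 µg/L·h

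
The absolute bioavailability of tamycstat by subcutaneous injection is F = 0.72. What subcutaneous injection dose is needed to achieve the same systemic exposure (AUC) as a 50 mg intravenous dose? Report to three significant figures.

For equal systemic exposure: F × D_ev = D_iv
D_ev = D_iv / F = 50 / 0.72 = 69.4444 mg

D_subcutaneous = 69.4 mg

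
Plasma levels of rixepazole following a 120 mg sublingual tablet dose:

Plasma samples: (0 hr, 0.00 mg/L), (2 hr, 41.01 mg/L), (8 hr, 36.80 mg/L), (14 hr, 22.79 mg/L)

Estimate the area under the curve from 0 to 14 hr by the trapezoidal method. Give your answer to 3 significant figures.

Trapezoidal AUC_0→14:
  [0→2]: (0.00+41.01)/2 × 2 = 41.01
  [2→8]: (41.01+36.80)/2 × 6 = 233.43
  [8→14]: (36.80+22.79)/2 × 6 = 178.77
  Sum = 453.21 mg/L·hr

AUC = 453 mg/L·hr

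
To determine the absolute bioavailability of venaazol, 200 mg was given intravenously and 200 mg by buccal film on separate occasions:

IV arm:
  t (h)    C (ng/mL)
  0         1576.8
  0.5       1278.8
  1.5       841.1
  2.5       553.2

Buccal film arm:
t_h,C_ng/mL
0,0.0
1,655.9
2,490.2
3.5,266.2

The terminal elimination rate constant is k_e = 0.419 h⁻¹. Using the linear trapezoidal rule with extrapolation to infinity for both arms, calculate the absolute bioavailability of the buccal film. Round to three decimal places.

Trapezoidal AUC_0→2.5 (IV):
  [0→0.5]: (1576.8+1278.8)/2 × 0.5 = 713.9
  [0.5→1.5]: (1278.8+841.1)/2 × 1 = 1059.95
  [1.5→2.5]: (841.1+553.2)/2 × 1 = 697.15
  Sum = 2471.0 ng/mL·h
IV tail: 553.2/0.419 = 1320.286; AUC_iv,0→∞ = 2471.0 + 1320.286 = 3791.286 ng/mL·h
Trapezoidal AUC_0→3.5 (buccal film):
  [0→1]: (0.0+655.9)/2 × 1 = 327.95
  [1→2]: (655.9+490.2)/2 × 1 = 573.05
  [2→3.5]: (490.2+266.2)/2 × 1.5 = 567.3
  Sum = 1468.3 ng/mL·h
buccal film tail: 266.2/0.419 = 635.322; AUC_ev,0→∞ = 1468.3 + 635.322 = 2103.622 ng/mL·h
F = (AUC_ev/D_ev)/(AUC_iv/D_iv) = (2103.622/200)/(3791.286/200) = 10.51811/18.95643 = 0.5549

F = 0.555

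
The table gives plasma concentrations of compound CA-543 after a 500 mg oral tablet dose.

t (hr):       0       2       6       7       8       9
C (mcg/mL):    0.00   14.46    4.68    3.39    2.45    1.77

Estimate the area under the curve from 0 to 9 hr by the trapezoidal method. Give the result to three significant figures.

AUC = 61.8 mcg/mL·hr

Trapezoidal AUC_0→9:
  [0→2]: (0.00+14.46)/2 × 2 = 14.46
  [2→6]: (14.46+4.68)/2 × 4 = 38.28
  [6→7]: (4.68+3.39)/2 × 1 = 4.035
  [7→8]: (3.39+2.45)/2 × 1 = 2.92
  [8→9]: (2.45+1.77)/2 × 1 = 2.11
  Sum = 61.805 mcg/mL·hr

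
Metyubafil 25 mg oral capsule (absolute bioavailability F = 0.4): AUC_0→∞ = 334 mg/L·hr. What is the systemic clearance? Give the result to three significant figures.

CL = F × Dose / AUC_0→∞
   = 0.4 × 25 / 334 = 0.0299401 L/hr

CL = 0.0299 L/hr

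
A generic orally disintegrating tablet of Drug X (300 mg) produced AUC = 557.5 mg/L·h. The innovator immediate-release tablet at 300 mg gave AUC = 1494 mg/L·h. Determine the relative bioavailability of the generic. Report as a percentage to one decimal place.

F_rel = 37.3%

F_rel = (AUC_test/D_test) / (AUC_ref/D_ref)
      = (557.5/300) / (1494/300)
      = 1.85833 / 4.98 = 0.3732 = 37.32%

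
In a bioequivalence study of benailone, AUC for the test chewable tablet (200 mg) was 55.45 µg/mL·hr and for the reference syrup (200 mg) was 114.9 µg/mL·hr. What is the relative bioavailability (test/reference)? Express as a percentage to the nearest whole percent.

F_rel = 48%

F_rel = (AUC_test/D_test) / (AUC_ref/D_ref)
      = (55.45/200) / (114.9/200)
      = 0.27725 / 0.5745 = 0.4826 = 48.26%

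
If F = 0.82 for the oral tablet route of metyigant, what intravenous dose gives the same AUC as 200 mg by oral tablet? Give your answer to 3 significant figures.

D_iv = 164 mg

Systemic exposure from an extravascular dose = F × D_ev, so the equivalent IV dose is F × D_ev.
D_iv = F × D_ev = 0.82 × 200 = 164 mg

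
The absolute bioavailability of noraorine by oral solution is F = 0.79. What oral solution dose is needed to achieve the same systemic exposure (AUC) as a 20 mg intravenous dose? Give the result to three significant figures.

D_oral = 25.3 mg

For equal systemic exposure: F × D_ev = D_iv
D_ev = D_iv / F = 20 / 0.79 = 25.3165 mg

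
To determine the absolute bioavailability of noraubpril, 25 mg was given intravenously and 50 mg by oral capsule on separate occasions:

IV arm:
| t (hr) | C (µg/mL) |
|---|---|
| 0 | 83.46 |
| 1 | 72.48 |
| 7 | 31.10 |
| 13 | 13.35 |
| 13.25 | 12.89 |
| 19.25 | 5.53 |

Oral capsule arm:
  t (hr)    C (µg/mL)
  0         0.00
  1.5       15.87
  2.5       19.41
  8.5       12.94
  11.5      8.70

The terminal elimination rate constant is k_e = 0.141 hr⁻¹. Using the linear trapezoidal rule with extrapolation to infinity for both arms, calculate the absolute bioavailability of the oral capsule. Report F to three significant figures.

Trapezoidal AUC_0→19.25 (IV):
  [0→1]: (83.46+72.48)/2 × 1 = 77.97
  [1→7]: (72.48+31.10)/2 × 6 = 310.74
  [7→13]: (31.10+13.35)/2 × 6 = 133.35
  [13→13.25]: (13.35+12.89)/2 × 0.25 = 3.28
  [13.25→19.25]: (12.89+5.53)/2 × 6 = 55.26
  Sum = 580.6 µg/mL·hr
IV tail: 5.53/0.141 = 39.220; AUC_iv,0→∞ = 580.6 + 39.220 = 619.82 µg/mL·hr
Trapezoidal AUC_0→11.5 (oral capsule):
  [0→1.5]: (0.00+15.87)/2 × 1.5 = 11.9025
  [1.5→2.5]: (15.87+19.41)/2 × 1 = 17.64
  [2.5→8.5]: (19.41+12.94)/2 × 6 = 97.05
  [8.5→11.5]: (12.94+8.70)/2 × 3 = 32.46
  Sum = 159.0525 µg/mL·hr
oral capsule tail: 8.70/0.141 = 61.702; AUC_ev,0→∞ = 159.0525 + 61.702 = 220.7545 µg/mL·hr
F = (AUC_ev/D_ev)/(AUC_iv/D_iv) = (220.7545/50)/(619.82/25) = 4.41509/24.7928 = 0.1781

F = 0.178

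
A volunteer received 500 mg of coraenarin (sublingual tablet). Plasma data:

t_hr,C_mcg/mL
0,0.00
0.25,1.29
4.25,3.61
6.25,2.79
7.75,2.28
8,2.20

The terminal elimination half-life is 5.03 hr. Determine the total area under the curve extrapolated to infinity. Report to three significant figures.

AUC = 36.7 mcg/mL·hr

Trapezoidal AUC_0→8:
  [0→0.25]: (0.00+1.29)/2 × 0.25 = 0.16125
  [0.25→4.25]: (1.29+3.61)/2 × 4 = 9.8
  [4.25→6.25]: (3.61+2.79)/2 × 2 = 6.4
  [6.25→7.75]: (2.79+2.28)/2 × 1.5 = 3.8025
  [7.75→8]: (2.28+2.20)/2 × 0.25 = 0.56
  Sum = 20.72375 mcg/mL·hr
k_e = ln2 / t½ = 0.693147 / 5.03 = 0.1378 hr^-1
Extrapolated tail: C_last / k_e = 2.20 / 0.1378 = 15.965
AUC_0→∞ = 20.72375 + 15.965 = 36.68875 mcg/mL·hr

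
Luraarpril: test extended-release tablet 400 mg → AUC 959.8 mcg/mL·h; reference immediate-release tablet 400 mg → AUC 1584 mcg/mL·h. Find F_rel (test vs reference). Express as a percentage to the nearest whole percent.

F_rel = (AUC_test/D_test) / (AUC_ref/D_ref)
      = (959.8/400) / (1584/400)
      = 2.3995 / 3.96 = 0.6059 = 60.59%

F_rel = 61%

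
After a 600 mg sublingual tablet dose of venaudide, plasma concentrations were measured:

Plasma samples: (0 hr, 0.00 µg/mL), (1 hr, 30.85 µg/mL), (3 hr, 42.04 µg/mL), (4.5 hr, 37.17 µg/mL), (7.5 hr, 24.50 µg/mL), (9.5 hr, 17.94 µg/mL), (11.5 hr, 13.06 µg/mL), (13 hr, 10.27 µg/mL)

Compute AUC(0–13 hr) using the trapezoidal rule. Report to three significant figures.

Trapezoidal AUC_0→13:
  [0→1]: (0.00+30.85)/2 × 1 = 15.425
  [1→3]: (30.85+42.04)/2 × 2 = 72.89
  [3→4.5]: (42.04+37.17)/2 × 1.5 = 59.4075
  [4.5→7.5]: (37.17+24.50)/2 × 3 = 92.505
  [7.5→9.5]: (24.50+17.94)/2 × 2 = 42.44
  [9.5→11.5]: (17.94+13.06)/2 × 2 = 31.0
  [11.5→13]: (13.06+10.27)/2 × 1.5 = 17.4975
  Sum = 331.165 µg/mL·hr

AUC = 331 µg/mL·hr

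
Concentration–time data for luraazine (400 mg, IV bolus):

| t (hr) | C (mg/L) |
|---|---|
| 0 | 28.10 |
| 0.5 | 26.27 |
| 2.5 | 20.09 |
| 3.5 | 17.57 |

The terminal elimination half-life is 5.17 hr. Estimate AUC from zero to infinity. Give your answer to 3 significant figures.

Trapezoidal AUC_0→3.5:
  [0→0.5]: (28.10+26.27)/2 × 0.5 = 13.5925
  [0.5→2.5]: (26.27+20.09)/2 × 2 = 46.36
  [2.5→3.5]: (20.09+17.57)/2 × 1 = 18.83
  Sum = 78.7825 mg/L·hr
k_e = ln2 / t½ = 0.693147 / 5.17 = 0.1341 hr^-1
Extrapolated tail: C_last / k_e = 17.57 / 0.1341 = 131.022
AUC_0→∞ = 78.7825 + 131.022 = 209.8045 mg/L·hr

AUC = 210 mg/L·hr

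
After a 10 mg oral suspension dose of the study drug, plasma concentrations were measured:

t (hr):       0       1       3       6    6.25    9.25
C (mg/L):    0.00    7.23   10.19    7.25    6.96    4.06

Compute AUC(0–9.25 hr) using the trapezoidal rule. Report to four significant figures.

Trapezoidal AUC_0→9.25:
  [0→1]: (0.00+7.23)/2 × 1 = 3.615
  [1→3]: (7.23+10.19)/2 × 2 = 17.42
  [3→6]: (10.19+7.25)/2 × 3 = 26.16
  [6→6.25]: (7.25+6.96)/2 × 0.25 = 1.77625
  [6.25→9.25]: (6.96+4.06)/2 × 3 = 16.53
  Sum = 65.50125 mg/L·hr

AUC = 65.50 mg/L·hr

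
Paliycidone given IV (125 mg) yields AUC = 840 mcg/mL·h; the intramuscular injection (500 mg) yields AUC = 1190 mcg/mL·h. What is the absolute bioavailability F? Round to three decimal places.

F = (AUC_ev / D_ev) / (AUC_iv / D_iv)
  = (1190/500) / (840/125)
  = 2.38 / 6.72 = 0.3542

F = 0.354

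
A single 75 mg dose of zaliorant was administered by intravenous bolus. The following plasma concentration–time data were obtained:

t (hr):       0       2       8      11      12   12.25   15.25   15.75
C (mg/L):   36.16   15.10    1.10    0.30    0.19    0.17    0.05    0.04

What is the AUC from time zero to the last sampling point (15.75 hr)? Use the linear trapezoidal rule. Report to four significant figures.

AUC = 102.6 mg/L·hr

Trapezoidal AUC_0→15.75:
  [0→2]: (36.16+15.10)/2 × 2 = 51.26
  [2→8]: (15.10+1.10)/2 × 6 = 48.6
  [8→11]: (1.10+0.30)/2 × 3 = 2.1
  [11→12]: (0.30+0.19)/2 × 1 = 0.245
  [12→12.25]: (0.19+0.17)/2 × 0.25 = 0.045
  [12.25→15.25]: (0.17+0.05)/2 × 3 = 0.33
  [15.25→15.75]: (0.05+0.04)/2 × 0.5 = 0.0225
  Sum = 102.6025 mg/L·hr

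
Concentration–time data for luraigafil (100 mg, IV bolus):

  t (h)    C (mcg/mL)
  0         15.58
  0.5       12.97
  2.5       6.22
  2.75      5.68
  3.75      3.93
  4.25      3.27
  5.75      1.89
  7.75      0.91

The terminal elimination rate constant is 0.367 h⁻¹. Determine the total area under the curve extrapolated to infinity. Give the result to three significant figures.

Trapezoidal AUC_0→7.75:
  [0→0.5]: (15.58+12.97)/2 × 0.5 = 7.1375
  [0.5→2.5]: (12.97+6.22)/2 × 2 = 19.19
  [2.5→2.75]: (6.22+5.68)/2 × 0.25 = 1.4875
  [2.75→3.75]: (5.68+3.93)/2 × 1 = 4.805
  [3.75→4.25]: (3.93+3.27)/2 × 0.5 = 1.8
  [4.25→5.75]: (3.27+1.89)/2 × 1.5 = 3.87
  [5.75→7.75]: (1.89+0.91)/2 × 2 = 2.8
  Sum = 41.09 mcg/mL·h
Extrapolated tail: C_last / k_e = 0.91 / 0.367 = 2.480
AUC_0→∞ = 41.09 + 2.480 = 43.57 mcg/mL·h

AUC = 43.6 mcg/mL·h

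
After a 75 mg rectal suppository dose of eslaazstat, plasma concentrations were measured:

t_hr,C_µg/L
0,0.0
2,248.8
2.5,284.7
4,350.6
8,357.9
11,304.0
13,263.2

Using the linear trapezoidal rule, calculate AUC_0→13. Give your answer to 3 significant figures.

AUC = 3840 µg/L·hr

Trapezoidal AUC_0→13:
  [0→2]: (0.0+248.8)/2 × 2 = 248.8
  [2→2.5]: (248.8+284.7)/2 × 0.5 = 133.375
  [2.5→4]: (284.7+350.6)/2 × 1.5 = 476.475
  [4→8]: (350.6+357.9)/2 × 4 = 1417.0
  [8→11]: (357.9+304.0)/2 × 3 = 992.85
  [11→13]: (304.0+263.2)/2 × 2 = 567.2
  Sum = 3835.7 µg/L·hr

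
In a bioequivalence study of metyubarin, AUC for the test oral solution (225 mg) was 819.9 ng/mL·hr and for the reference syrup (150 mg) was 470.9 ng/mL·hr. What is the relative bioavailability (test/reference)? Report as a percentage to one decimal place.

F_rel = (AUC_test/D_test) / (AUC_ref/D_ref)
      = (819.9/225) / (470.9/150)
      = 3.644 / 3.13933 = 1.1608 = 116.08%

F_rel = 116.1%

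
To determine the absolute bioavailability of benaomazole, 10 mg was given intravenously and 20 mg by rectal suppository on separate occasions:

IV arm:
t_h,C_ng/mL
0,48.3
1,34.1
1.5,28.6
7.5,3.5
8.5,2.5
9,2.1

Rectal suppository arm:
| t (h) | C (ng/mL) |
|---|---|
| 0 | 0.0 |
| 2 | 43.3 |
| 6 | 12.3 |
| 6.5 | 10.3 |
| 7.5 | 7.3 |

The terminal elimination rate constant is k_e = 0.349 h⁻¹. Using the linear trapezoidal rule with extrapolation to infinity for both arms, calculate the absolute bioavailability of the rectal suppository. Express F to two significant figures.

Trapezoidal AUC_0→9 (IV):
  [0→1]: (48.3+34.1)/2 × 1 = 41.2
  [1→1.5]: (34.1+28.6)/2 × 0.5 = 15.675
  [1.5→7.5]: (28.6+3.5)/2 × 6 = 96.3
  [7.5→8.5]: (3.5+2.5)/2 × 1 = 3.0
  [8.5→9]: (2.5+2.1)/2 × 0.5 = 1.15
  Sum = 157.325 ng/mL·h
IV tail: 2.1/0.349 = 6.017; AUC_iv,0→∞ = 157.325 + 6.017 = 163.342 ng/mL·h
Trapezoidal AUC_0→7.5 (rectal suppository):
  [0→2]: (0.0+43.3)/2 × 2 = 43.3
  [2→6]: (43.3+12.3)/2 × 4 = 111.2
  [6→6.5]: (12.3+10.3)/2 × 0.5 = 5.65
  [6.5→7.5]: (10.3+7.3)/2 × 1 = 8.8
  Sum = 168.95 ng/mL·h
rectal suppository tail: 7.3/0.349 = 20.917; AUC_ev,0→∞ = 168.95 + 20.917 = 189.867 ng/mL·h
F = (AUC_ev/D_ev)/(AUC_iv/D_iv) = (189.867/20)/(163.342/10) = 9.49335/16.3342 = 0.5812

F = 0.58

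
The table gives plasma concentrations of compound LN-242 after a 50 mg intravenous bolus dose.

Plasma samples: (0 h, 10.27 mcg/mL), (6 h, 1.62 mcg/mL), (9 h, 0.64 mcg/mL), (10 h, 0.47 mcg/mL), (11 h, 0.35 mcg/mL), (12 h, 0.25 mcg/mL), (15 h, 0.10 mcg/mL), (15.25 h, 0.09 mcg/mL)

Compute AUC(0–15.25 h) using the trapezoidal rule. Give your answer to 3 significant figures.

Trapezoidal AUC_0→15.25:
  [0→6]: (10.27+1.62)/2 × 6 = 35.67
  [6→9]: (1.62+0.64)/2 × 3 = 3.39
  [9→10]: (0.64+0.47)/2 × 1 = 0.555
  [10→11]: (0.47+0.35)/2 × 1 = 0.41
  [11→12]: (0.35+0.25)/2 × 1 = 0.3
  [12→15]: (0.25+0.10)/2 × 3 = 0.525
  [15→15.25]: (0.10+0.09)/2 × 0.25 = 0.02375
  Sum = 40.87375 mcg/mL·h

AUC = 40.9 mcg/mL·h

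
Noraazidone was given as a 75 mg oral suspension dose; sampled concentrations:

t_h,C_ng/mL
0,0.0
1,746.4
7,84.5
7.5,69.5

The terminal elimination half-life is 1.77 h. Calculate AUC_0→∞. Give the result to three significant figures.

AUC = 3080 ng/mL·h

Trapezoidal AUC_0→7.5:
  [0→1]: (0.0+746.4)/2 × 1 = 373.2
  [1→7]: (746.4+84.5)/2 × 6 = 2492.7
  [7→7.5]: (84.5+69.5)/2 × 0.5 = 38.5
  Sum = 2904.4 ng/mL·h
k_e = ln2 / t½ = 0.693147 / 1.77 = 0.3916 h^-1
Extrapolated tail: C_last / k_e = 69.5 / 0.3916 = 177.477
AUC_0→∞ = 2904.4 + 177.477 = 3081.877 ng/mL·h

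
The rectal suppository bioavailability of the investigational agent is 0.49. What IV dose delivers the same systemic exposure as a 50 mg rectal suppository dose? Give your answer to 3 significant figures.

Systemic exposure from an extravascular dose = F × D_ev, so the equivalent IV dose is F × D_ev.
D_iv = F × D_ev = 0.49 × 50 = 24.5 mg

D_iv = 24.5 mg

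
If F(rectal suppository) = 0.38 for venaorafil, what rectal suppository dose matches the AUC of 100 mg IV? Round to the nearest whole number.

D_rectal = 263 mg

For equal systemic exposure: F × D_ev = D_iv
D_ev = D_iv / F = 100 / 0.38 = 263.158 mg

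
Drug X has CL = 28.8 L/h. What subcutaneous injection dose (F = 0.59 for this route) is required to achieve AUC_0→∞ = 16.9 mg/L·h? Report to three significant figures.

Dose = 825 mg

Dose = CL × AUC_0→∞ / F
     = 28.8 × 16.9 / 0.59 = 824.949 mg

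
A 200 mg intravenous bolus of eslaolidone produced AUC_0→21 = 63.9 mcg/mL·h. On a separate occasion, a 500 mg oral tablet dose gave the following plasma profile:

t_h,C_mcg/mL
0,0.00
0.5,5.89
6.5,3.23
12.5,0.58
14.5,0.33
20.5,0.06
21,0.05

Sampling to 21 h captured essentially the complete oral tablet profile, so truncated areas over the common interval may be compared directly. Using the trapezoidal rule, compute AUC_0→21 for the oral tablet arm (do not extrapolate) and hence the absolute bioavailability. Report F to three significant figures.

Trapezoidal AUC_0→21 (oral tablet):
  [0→0.5]: (0.00+5.89)/2 × 0.5 = 1.4725
  [0.5→6.5]: (5.89+3.23)/2 × 6 = 27.36
  [6.5→12.5]: (3.23+0.58)/2 × 6 = 11.43
  [12.5→14.5]: (0.58+0.33)/2 × 2 = 0.91
  [14.5→20.5]: (0.33+0.06)/2 × 6 = 1.17
  [20.5→21]: (0.06+0.05)/2 × 0.5 = 0.0275
  Sum = 42.37 mcg/mL·h
F = (AUC_ev/D_ev)/(AUC_iv/D_iv) = (42.37/500)/(63.9/200) = 0.08474/0.3195 = 0.2652

F = 0.265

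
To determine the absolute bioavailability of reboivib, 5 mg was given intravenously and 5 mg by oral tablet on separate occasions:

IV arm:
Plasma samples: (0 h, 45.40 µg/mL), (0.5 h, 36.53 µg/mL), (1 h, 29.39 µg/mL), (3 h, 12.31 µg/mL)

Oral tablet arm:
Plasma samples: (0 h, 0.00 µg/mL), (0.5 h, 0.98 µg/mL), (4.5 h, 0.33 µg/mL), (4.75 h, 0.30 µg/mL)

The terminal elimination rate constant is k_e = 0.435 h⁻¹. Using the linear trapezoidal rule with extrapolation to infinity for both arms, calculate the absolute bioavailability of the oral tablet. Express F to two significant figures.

Trapezoidal AUC_0→3 (IV):
  [0→0.5]: (45.40+36.53)/2 × 0.5 = 20.4825
  [0.5→1]: (36.53+29.39)/2 × 0.5 = 16.48
  [1→3]: (29.39+12.31)/2 × 2 = 41.7
  Sum = 78.6625 µg/mL·h
IV tail: 12.31/0.435 = 28.299; AUC_iv,0→∞ = 78.6625 + 28.299 = 106.9615 µg/mL·h
Trapezoidal AUC_0→4.75 (oral tablet):
  [0→0.5]: (0.00+0.98)/2 × 0.5 = 0.245
  [0.5→4.5]: (0.98+0.33)/2 × 4 = 2.62
  [4.5→4.75]: (0.33+0.30)/2 × 0.25 = 0.07875
  Sum = 2.94375 µg/mL·h
oral tablet tail: 0.30/0.435 = 0.690; AUC_ev,0→∞ = 2.94375 + 0.690 = 3.63375 µg/mL·h
F = (AUC_ev/D_ev)/(AUC_iv/D_iv) = (3.63375/5)/(106.9615/5) = 0.72675/21.3923 = 0.0340

F = 0.034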